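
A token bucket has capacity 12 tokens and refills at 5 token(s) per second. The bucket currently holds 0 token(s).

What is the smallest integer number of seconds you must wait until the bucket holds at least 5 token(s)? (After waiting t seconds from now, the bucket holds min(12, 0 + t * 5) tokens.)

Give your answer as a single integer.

Answer: 1

Derivation:
Need 0 + t * 5 >= 5, so t >= 5/5.
Smallest integer t = ceil(5/5) = 1.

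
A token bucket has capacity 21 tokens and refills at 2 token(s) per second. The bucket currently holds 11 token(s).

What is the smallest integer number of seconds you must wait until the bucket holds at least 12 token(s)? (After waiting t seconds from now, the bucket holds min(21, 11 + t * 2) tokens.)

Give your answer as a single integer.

Need 11 + t * 2 >= 12, so t >= 1/2.
Smallest integer t = ceil(1/2) = 1.

Answer: 1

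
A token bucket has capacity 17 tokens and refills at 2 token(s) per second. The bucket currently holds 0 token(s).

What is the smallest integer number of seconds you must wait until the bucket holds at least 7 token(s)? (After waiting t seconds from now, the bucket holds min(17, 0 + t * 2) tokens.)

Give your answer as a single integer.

Answer: 4

Derivation:
Need 0 + t * 2 >= 7, so t >= 7/2.
Smallest integer t = ceil(7/2) = 4.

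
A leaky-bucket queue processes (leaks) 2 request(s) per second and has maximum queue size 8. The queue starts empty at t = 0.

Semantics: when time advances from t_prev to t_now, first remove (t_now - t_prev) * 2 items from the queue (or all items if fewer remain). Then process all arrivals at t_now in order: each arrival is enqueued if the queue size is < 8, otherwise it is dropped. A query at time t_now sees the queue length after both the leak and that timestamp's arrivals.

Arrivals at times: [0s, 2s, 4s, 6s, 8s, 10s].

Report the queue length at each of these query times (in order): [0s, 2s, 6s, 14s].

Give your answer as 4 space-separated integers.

Queue lengths at query times:
  query t=0s: backlog = 1
  query t=2s: backlog = 1
  query t=6s: backlog = 1
  query t=14s: backlog = 0

Answer: 1 1 1 0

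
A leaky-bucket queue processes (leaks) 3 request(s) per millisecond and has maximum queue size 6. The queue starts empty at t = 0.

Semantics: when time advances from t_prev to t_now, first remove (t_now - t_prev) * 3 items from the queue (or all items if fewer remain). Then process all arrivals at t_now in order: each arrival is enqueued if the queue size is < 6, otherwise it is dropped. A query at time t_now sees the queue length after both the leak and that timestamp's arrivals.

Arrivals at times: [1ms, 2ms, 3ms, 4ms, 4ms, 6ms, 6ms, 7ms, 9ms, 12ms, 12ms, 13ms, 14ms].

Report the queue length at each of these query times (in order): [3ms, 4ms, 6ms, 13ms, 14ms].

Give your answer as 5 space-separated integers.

Answer: 1 2 2 1 1

Derivation:
Queue lengths at query times:
  query t=3ms: backlog = 1
  query t=4ms: backlog = 2
  query t=6ms: backlog = 2
  query t=13ms: backlog = 1
  query t=14ms: backlog = 1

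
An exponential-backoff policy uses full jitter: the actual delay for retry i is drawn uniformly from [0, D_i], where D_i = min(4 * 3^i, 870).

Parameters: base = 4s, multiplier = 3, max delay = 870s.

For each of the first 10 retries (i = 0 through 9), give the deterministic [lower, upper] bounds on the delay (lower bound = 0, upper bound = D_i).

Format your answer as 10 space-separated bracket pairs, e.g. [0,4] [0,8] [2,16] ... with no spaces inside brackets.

Computing bounds per retry:
  i=0: D_i=min(4*3^0,870)=4, bounds=[0,4]
  i=1: D_i=min(4*3^1,870)=12, bounds=[0,12]
  i=2: D_i=min(4*3^2,870)=36, bounds=[0,36]
  i=3: D_i=min(4*3^3,870)=108, bounds=[0,108]
  i=4: D_i=min(4*3^4,870)=324, bounds=[0,324]
  i=5: D_i=min(4*3^5,870)=870, bounds=[0,870]
  i=6: D_i=min(4*3^6,870)=870, bounds=[0,870]
  i=7: D_i=min(4*3^7,870)=870, bounds=[0,870]
  i=8: D_i=min(4*3^8,870)=870, bounds=[0,870]
  i=9: D_i=min(4*3^9,870)=870, bounds=[0,870]

Answer: [0,4] [0,12] [0,36] [0,108] [0,324] [0,870] [0,870] [0,870] [0,870] [0,870]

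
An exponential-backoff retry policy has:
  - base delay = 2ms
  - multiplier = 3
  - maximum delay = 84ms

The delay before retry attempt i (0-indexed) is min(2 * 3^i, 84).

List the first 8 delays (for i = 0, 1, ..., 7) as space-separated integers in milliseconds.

Answer: 2 6 18 54 84 84 84 84

Derivation:
Computing each delay:
  i=0: min(2*3^0, 84) = 2
  i=1: min(2*3^1, 84) = 6
  i=2: min(2*3^2, 84) = 18
  i=3: min(2*3^3, 84) = 54
  i=4: min(2*3^4, 84) = 84
  i=5: min(2*3^5, 84) = 84
  i=6: min(2*3^6, 84) = 84
  i=7: min(2*3^7, 84) = 84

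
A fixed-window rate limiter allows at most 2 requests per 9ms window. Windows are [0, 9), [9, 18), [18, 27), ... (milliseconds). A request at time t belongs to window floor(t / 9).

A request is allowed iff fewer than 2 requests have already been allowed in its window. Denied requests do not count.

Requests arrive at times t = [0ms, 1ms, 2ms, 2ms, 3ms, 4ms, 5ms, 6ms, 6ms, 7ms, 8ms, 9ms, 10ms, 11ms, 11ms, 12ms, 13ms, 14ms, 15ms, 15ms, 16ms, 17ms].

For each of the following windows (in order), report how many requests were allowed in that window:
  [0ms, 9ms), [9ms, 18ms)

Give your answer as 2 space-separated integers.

Answer: 2 2

Derivation:
Processing requests:
  req#1 t=0ms (window 0): ALLOW
  req#2 t=1ms (window 0): ALLOW
  req#3 t=2ms (window 0): DENY
  req#4 t=2ms (window 0): DENY
  req#5 t=3ms (window 0): DENY
  req#6 t=4ms (window 0): DENY
  req#7 t=5ms (window 0): DENY
  req#8 t=6ms (window 0): DENY
  req#9 t=6ms (window 0): DENY
  req#10 t=7ms (window 0): DENY
  req#11 t=8ms (window 0): DENY
  req#12 t=9ms (window 1): ALLOW
  req#13 t=10ms (window 1): ALLOW
  req#14 t=11ms (window 1): DENY
  req#15 t=11ms (window 1): DENY
  req#16 t=12ms (window 1): DENY
  req#17 t=13ms (window 1): DENY
  req#18 t=14ms (window 1): DENY
  req#19 t=15ms (window 1): DENY
  req#20 t=15ms (window 1): DENY
  req#21 t=16ms (window 1): DENY
  req#22 t=17ms (window 1): DENY

Allowed counts by window: 2 2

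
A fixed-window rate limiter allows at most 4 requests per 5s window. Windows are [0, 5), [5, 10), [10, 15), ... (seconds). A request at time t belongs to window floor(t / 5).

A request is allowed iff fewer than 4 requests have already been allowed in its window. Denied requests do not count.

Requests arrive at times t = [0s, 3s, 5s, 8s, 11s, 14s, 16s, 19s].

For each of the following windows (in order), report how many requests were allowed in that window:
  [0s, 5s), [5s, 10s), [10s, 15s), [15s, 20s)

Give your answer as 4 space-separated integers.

Processing requests:
  req#1 t=0s (window 0): ALLOW
  req#2 t=3s (window 0): ALLOW
  req#3 t=5s (window 1): ALLOW
  req#4 t=8s (window 1): ALLOW
  req#5 t=11s (window 2): ALLOW
  req#6 t=14s (window 2): ALLOW
  req#7 t=16s (window 3): ALLOW
  req#8 t=19s (window 3): ALLOW

Allowed counts by window: 2 2 2 2

Answer: 2 2 2 2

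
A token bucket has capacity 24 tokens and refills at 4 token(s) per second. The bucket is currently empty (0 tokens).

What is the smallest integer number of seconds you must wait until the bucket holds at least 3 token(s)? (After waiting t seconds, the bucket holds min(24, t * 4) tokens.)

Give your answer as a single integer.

Answer: 1

Derivation:
Need t * 4 >= 3, so t >= 3/4.
Smallest integer t = ceil(3/4) = 1.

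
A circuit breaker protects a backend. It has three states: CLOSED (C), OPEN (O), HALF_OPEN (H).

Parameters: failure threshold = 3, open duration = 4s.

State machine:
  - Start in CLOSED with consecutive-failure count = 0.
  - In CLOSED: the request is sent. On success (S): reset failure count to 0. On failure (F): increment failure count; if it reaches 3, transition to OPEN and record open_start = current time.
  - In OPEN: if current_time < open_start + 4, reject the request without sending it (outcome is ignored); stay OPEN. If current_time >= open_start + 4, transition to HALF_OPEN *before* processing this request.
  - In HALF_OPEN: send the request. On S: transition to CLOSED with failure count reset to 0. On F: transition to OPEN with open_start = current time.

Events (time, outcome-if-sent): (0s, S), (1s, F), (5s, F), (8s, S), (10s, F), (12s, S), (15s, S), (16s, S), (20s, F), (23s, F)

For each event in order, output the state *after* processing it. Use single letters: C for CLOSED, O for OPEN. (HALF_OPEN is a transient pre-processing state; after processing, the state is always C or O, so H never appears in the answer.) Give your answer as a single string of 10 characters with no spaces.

State after each event:
  event#1 t=0s outcome=S: state=CLOSED
  event#2 t=1s outcome=F: state=CLOSED
  event#3 t=5s outcome=F: state=CLOSED
  event#4 t=8s outcome=S: state=CLOSED
  event#5 t=10s outcome=F: state=CLOSED
  event#6 t=12s outcome=S: state=CLOSED
  event#7 t=15s outcome=S: state=CLOSED
  event#8 t=16s outcome=S: state=CLOSED
  event#9 t=20s outcome=F: state=CLOSED
  event#10 t=23s outcome=F: state=CLOSED

Answer: CCCCCCCCCC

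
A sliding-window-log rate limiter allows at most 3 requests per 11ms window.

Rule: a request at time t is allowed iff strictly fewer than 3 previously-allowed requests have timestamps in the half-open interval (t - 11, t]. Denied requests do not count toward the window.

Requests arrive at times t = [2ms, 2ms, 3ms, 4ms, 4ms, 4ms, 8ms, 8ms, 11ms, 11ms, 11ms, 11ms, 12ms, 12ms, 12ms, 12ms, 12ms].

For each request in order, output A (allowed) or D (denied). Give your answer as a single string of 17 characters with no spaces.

Answer: AAADDDDDDDDDDDDDD

Derivation:
Tracking allowed requests in the window:
  req#1 t=2ms: ALLOW
  req#2 t=2ms: ALLOW
  req#3 t=3ms: ALLOW
  req#4 t=4ms: DENY
  req#5 t=4ms: DENY
  req#6 t=4ms: DENY
  req#7 t=8ms: DENY
  req#8 t=8ms: DENY
  req#9 t=11ms: DENY
  req#10 t=11ms: DENY
  req#11 t=11ms: DENY
  req#12 t=11ms: DENY
  req#13 t=12ms: DENY
  req#14 t=12ms: DENY
  req#15 t=12ms: DENY
  req#16 t=12ms: DENY
  req#17 t=12ms: DENY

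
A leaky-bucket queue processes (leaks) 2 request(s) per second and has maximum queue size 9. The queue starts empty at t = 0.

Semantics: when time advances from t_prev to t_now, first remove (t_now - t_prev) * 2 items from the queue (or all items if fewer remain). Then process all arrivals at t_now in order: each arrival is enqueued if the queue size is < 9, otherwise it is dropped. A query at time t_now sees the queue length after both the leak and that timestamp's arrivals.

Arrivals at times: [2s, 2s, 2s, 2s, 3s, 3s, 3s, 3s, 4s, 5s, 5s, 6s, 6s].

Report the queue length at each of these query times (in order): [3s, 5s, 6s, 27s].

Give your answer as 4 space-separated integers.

Queue lengths at query times:
  query t=3s: backlog = 6
  query t=5s: backlog = 5
  query t=6s: backlog = 5
  query t=27s: backlog = 0

Answer: 6 5 5 0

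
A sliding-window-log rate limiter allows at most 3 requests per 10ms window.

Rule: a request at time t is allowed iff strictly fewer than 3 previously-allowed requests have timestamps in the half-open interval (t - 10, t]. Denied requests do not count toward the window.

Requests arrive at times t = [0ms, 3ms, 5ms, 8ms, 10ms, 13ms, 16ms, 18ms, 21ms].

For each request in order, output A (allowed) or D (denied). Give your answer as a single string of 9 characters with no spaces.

Tracking allowed requests in the window:
  req#1 t=0ms: ALLOW
  req#2 t=3ms: ALLOW
  req#3 t=5ms: ALLOW
  req#4 t=8ms: DENY
  req#5 t=10ms: ALLOW
  req#6 t=13ms: ALLOW
  req#7 t=16ms: ALLOW
  req#8 t=18ms: DENY
  req#9 t=21ms: ALLOW

Answer: AAADAAADA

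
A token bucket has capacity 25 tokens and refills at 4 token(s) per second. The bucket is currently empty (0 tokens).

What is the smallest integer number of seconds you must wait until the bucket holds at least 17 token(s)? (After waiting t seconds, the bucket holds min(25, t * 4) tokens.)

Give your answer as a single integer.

Need t * 4 >= 17, so t >= 17/4.
Smallest integer t = ceil(17/4) = 5.

Answer: 5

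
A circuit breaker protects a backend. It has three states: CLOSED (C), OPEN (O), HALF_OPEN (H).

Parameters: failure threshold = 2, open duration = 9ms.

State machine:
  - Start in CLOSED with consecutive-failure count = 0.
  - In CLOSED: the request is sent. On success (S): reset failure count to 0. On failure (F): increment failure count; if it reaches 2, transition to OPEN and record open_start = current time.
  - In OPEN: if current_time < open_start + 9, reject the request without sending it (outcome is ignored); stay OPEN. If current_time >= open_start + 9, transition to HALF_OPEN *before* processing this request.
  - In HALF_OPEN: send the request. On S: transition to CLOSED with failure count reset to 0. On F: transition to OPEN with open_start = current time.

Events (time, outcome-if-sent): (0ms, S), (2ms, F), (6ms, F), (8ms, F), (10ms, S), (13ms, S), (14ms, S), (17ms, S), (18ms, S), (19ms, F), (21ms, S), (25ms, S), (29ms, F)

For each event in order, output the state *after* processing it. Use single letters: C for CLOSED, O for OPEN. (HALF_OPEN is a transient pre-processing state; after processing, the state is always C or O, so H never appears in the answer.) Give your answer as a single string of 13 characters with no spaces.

State after each event:
  event#1 t=0ms outcome=S: state=CLOSED
  event#2 t=2ms outcome=F: state=CLOSED
  event#3 t=6ms outcome=F: state=OPEN
  event#4 t=8ms outcome=F: state=OPEN
  event#5 t=10ms outcome=S: state=OPEN
  event#6 t=13ms outcome=S: state=OPEN
  event#7 t=14ms outcome=S: state=OPEN
  event#8 t=17ms outcome=S: state=CLOSED
  event#9 t=18ms outcome=S: state=CLOSED
  event#10 t=19ms outcome=F: state=CLOSED
  event#11 t=21ms outcome=S: state=CLOSED
  event#12 t=25ms outcome=S: state=CLOSED
  event#13 t=29ms outcome=F: state=CLOSED

Answer: CCOOOOOCCCCCC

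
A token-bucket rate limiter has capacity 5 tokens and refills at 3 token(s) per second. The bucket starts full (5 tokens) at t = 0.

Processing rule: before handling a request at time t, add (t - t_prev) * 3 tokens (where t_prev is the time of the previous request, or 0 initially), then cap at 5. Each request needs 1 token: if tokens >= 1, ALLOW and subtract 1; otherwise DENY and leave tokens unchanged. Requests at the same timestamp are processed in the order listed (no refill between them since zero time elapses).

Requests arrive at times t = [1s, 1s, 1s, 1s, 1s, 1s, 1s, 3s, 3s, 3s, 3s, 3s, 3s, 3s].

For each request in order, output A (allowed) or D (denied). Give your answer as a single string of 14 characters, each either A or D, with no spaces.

Simulating step by step:
  req#1 t=1s: ALLOW
  req#2 t=1s: ALLOW
  req#3 t=1s: ALLOW
  req#4 t=1s: ALLOW
  req#5 t=1s: ALLOW
  req#6 t=1s: DENY
  req#7 t=1s: DENY
  req#8 t=3s: ALLOW
  req#9 t=3s: ALLOW
  req#10 t=3s: ALLOW
  req#11 t=3s: ALLOW
  req#12 t=3s: ALLOW
  req#13 t=3s: DENY
  req#14 t=3s: DENY

Answer: AAAAADDAAAAADD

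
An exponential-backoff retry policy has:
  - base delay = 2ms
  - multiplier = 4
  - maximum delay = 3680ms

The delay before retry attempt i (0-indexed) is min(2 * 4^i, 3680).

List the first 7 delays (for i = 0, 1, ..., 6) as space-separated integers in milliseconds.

Computing each delay:
  i=0: min(2*4^0, 3680) = 2
  i=1: min(2*4^1, 3680) = 8
  i=2: min(2*4^2, 3680) = 32
  i=3: min(2*4^3, 3680) = 128
  i=4: min(2*4^4, 3680) = 512
  i=5: min(2*4^5, 3680) = 2048
  i=6: min(2*4^6, 3680) = 3680

Answer: 2 8 32 128 512 2048 3680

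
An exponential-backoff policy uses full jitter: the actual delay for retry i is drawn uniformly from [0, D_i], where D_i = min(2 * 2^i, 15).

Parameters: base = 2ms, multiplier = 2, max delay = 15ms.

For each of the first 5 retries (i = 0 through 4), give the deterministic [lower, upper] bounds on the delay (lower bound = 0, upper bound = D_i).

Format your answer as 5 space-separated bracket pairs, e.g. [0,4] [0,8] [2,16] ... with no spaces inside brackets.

Answer: [0,2] [0,4] [0,8] [0,15] [0,15]

Derivation:
Computing bounds per retry:
  i=0: D_i=min(2*2^0,15)=2, bounds=[0,2]
  i=1: D_i=min(2*2^1,15)=4, bounds=[0,4]
  i=2: D_i=min(2*2^2,15)=8, bounds=[0,8]
  i=3: D_i=min(2*2^3,15)=15, bounds=[0,15]
  i=4: D_i=min(2*2^4,15)=15, bounds=[0,15]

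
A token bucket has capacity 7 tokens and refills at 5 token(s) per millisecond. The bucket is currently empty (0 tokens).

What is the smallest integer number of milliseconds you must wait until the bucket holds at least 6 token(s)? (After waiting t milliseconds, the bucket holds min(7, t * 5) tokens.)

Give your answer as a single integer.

Answer: 2

Derivation:
Need t * 5 >= 6, so t >= 6/5.
Smallest integer t = ceil(6/5) = 2.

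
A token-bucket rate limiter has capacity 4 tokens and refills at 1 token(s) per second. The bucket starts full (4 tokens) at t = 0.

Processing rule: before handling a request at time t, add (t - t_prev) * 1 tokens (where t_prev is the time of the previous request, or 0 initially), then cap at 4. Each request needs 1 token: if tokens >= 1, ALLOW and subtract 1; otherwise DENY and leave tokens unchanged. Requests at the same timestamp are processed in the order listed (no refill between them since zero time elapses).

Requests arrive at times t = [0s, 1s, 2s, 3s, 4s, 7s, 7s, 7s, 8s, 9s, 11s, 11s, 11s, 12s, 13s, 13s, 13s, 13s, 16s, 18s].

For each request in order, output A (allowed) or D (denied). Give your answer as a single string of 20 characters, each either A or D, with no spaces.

Answer: AAAAAAAAAAAAAAADDDAA

Derivation:
Simulating step by step:
  req#1 t=0s: ALLOW
  req#2 t=1s: ALLOW
  req#3 t=2s: ALLOW
  req#4 t=3s: ALLOW
  req#5 t=4s: ALLOW
  req#6 t=7s: ALLOW
  req#7 t=7s: ALLOW
  req#8 t=7s: ALLOW
  req#9 t=8s: ALLOW
  req#10 t=9s: ALLOW
  req#11 t=11s: ALLOW
  req#12 t=11s: ALLOW
  req#13 t=11s: ALLOW
  req#14 t=12s: ALLOW
  req#15 t=13s: ALLOW
  req#16 t=13s: DENY
  req#17 t=13s: DENY
  req#18 t=13s: DENY
  req#19 t=16s: ALLOW
  req#20 t=18s: ALLOW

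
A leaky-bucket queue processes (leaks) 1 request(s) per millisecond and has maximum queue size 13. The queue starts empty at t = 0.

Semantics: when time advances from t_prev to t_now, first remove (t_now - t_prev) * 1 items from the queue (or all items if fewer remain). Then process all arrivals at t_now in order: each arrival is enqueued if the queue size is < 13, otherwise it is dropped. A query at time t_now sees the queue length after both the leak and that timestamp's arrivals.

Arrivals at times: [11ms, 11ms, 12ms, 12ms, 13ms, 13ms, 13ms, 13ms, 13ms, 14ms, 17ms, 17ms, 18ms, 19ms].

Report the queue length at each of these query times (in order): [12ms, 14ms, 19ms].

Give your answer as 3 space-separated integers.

Answer: 3 7 6

Derivation:
Queue lengths at query times:
  query t=12ms: backlog = 3
  query t=14ms: backlog = 7
  query t=19ms: backlog = 6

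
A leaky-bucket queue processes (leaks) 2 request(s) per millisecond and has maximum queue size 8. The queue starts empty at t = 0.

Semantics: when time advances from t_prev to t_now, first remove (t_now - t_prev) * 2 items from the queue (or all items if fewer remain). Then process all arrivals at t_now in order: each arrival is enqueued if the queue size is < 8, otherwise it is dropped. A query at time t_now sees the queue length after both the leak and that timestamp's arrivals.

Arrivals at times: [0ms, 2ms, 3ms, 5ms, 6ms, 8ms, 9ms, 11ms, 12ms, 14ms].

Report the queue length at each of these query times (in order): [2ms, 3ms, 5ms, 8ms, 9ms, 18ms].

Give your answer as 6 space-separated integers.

Answer: 1 1 1 1 1 0

Derivation:
Queue lengths at query times:
  query t=2ms: backlog = 1
  query t=3ms: backlog = 1
  query t=5ms: backlog = 1
  query t=8ms: backlog = 1
  query t=9ms: backlog = 1
  query t=18ms: backlog = 0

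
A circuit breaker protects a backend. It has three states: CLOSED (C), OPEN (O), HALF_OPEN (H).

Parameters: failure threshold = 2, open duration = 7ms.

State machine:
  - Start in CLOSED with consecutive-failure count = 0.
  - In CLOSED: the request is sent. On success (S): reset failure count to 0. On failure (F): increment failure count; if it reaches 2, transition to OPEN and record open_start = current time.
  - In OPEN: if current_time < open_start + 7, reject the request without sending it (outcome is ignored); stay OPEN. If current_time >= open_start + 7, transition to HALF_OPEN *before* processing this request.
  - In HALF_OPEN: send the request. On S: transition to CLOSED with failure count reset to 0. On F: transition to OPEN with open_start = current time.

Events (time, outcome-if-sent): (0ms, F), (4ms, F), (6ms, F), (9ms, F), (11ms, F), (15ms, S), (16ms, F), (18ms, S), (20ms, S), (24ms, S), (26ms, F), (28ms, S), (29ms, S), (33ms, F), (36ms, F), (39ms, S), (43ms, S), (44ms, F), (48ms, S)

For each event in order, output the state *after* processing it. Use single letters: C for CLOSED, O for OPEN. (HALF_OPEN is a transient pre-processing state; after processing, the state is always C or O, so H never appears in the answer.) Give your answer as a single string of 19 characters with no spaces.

State after each event:
  event#1 t=0ms outcome=F: state=CLOSED
  event#2 t=4ms outcome=F: state=OPEN
  event#3 t=6ms outcome=F: state=OPEN
  event#4 t=9ms outcome=F: state=OPEN
  event#5 t=11ms outcome=F: state=OPEN
  event#6 t=15ms outcome=S: state=OPEN
  event#7 t=16ms outcome=F: state=OPEN
  event#8 t=18ms outcome=S: state=CLOSED
  event#9 t=20ms outcome=S: state=CLOSED
  event#10 t=24ms outcome=S: state=CLOSED
  event#11 t=26ms outcome=F: state=CLOSED
  event#12 t=28ms outcome=S: state=CLOSED
  event#13 t=29ms outcome=S: state=CLOSED
  event#14 t=33ms outcome=F: state=CLOSED
  event#15 t=36ms outcome=F: state=OPEN
  event#16 t=39ms outcome=S: state=OPEN
  event#17 t=43ms outcome=S: state=CLOSED
  event#18 t=44ms outcome=F: state=CLOSED
  event#19 t=48ms outcome=S: state=CLOSED

Answer: COOOOOOCCCCCCCOOCCC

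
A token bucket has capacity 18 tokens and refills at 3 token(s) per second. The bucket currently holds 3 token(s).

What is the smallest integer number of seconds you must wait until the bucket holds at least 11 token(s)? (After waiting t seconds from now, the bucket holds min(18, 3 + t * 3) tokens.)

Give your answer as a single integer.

Need 3 + t * 3 >= 11, so t >= 8/3.
Smallest integer t = ceil(8/3) = 3.

Answer: 3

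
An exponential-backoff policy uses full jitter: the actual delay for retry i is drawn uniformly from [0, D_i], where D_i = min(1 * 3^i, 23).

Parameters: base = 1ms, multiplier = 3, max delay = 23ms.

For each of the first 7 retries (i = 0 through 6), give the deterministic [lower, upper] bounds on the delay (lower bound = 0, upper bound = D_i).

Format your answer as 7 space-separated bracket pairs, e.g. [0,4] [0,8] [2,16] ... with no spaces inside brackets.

Computing bounds per retry:
  i=0: D_i=min(1*3^0,23)=1, bounds=[0,1]
  i=1: D_i=min(1*3^1,23)=3, bounds=[0,3]
  i=2: D_i=min(1*3^2,23)=9, bounds=[0,9]
  i=3: D_i=min(1*3^3,23)=23, bounds=[0,23]
  i=4: D_i=min(1*3^4,23)=23, bounds=[0,23]
  i=5: D_i=min(1*3^5,23)=23, bounds=[0,23]
  i=6: D_i=min(1*3^6,23)=23, bounds=[0,23]

Answer: [0,1] [0,3] [0,9] [0,23] [0,23] [0,23] [0,23]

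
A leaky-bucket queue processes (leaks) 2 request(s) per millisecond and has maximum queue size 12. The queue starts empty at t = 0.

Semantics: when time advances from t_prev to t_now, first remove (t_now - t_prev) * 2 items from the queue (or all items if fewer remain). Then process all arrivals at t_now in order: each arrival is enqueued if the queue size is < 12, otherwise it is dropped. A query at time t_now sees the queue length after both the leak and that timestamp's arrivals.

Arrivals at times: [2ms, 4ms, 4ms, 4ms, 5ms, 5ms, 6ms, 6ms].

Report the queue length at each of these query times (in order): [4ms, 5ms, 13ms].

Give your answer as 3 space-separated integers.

Answer: 3 3 0

Derivation:
Queue lengths at query times:
  query t=4ms: backlog = 3
  query t=5ms: backlog = 3
  query t=13ms: backlog = 0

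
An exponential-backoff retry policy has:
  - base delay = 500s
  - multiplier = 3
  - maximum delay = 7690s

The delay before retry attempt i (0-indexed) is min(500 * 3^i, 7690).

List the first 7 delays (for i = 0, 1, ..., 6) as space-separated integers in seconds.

Computing each delay:
  i=0: min(500*3^0, 7690) = 500
  i=1: min(500*3^1, 7690) = 1500
  i=2: min(500*3^2, 7690) = 4500
  i=3: min(500*3^3, 7690) = 7690
  i=4: min(500*3^4, 7690) = 7690
  i=5: min(500*3^5, 7690) = 7690
  i=6: min(500*3^6, 7690) = 7690

Answer: 500 1500 4500 7690 7690 7690 7690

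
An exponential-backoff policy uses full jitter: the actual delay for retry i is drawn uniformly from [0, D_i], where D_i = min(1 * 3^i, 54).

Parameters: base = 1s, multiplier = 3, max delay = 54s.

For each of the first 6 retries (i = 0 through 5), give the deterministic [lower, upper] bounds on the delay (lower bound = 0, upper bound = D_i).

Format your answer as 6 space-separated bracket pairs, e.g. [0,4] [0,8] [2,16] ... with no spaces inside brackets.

Answer: [0,1] [0,3] [0,9] [0,27] [0,54] [0,54]

Derivation:
Computing bounds per retry:
  i=0: D_i=min(1*3^0,54)=1, bounds=[0,1]
  i=1: D_i=min(1*3^1,54)=3, bounds=[0,3]
  i=2: D_i=min(1*3^2,54)=9, bounds=[0,9]
  i=3: D_i=min(1*3^3,54)=27, bounds=[0,27]
  i=4: D_i=min(1*3^4,54)=54, bounds=[0,54]
  i=5: D_i=min(1*3^5,54)=54, bounds=[0,54]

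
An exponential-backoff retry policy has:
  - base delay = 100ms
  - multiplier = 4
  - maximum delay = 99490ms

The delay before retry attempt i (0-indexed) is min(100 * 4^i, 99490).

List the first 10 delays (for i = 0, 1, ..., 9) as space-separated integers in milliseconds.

Answer: 100 400 1600 6400 25600 99490 99490 99490 99490 99490

Derivation:
Computing each delay:
  i=0: min(100*4^0, 99490) = 100
  i=1: min(100*4^1, 99490) = 400
  i=2: min(100*4^2, 99490) = 1600
  i=3: min(100*4^3, 99490) = 6400
  i=4: min(100*4^4, 99490) = 25600
  i=5: min(100*4^5, 99490) = 99490
  i=6: min(100*4^6, 99490) = 99490
  i=7: min(100*4^7, 99490) = 99490
  i=8: min(100*4^8, 99490) = 99490
  i=9: min(100*4^9, 99490) = 99490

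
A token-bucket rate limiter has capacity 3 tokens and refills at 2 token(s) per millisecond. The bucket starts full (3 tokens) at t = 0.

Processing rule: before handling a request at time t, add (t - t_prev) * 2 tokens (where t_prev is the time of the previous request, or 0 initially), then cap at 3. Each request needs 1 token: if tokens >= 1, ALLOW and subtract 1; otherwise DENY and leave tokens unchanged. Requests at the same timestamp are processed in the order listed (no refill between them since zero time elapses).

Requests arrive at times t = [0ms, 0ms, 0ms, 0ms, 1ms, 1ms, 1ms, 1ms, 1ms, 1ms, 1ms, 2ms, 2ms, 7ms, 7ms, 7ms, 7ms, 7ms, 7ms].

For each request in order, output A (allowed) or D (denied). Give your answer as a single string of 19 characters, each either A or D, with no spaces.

Answer: AAADAADDDDDAAAAADDD

Derivation:
Simulating step by step:
  req#1 t=0ms: ALLOW
  req#2 t=0ms: ALLOW
  req#3 t=0ms: ALLOW
  req#4 t=0ms: DENY
  req#5 t=1ms: ALLOW
  req#6 t=1ms: ALLOW
  req#7 t=1ms: DENY
  req#8 t=1ms: DENY
  req#9 t=1ms: DENY
  req#10 t=1ms: DENY
  req#11 t=1ms: DENY
  req#12 t=2ms: ALLOW
  req#13 t=2ms: ALLOW
  req#14 t=7ms: ALLOW
  req#15 t=7ms: ALLOW
  req#16 t=7ms: ALLOW
  req#17 t=7ms: DENY
  req#18 t=7ms: DENY
  req#19 t=7ms: DENY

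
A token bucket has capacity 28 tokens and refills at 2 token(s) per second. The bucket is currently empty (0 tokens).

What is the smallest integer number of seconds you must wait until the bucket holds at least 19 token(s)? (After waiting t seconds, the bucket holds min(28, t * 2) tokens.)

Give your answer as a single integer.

Need t * 2 >= 19, so t >= 19/2.
Smallest integer t = ceil(19/2) = 10.

Answer: 10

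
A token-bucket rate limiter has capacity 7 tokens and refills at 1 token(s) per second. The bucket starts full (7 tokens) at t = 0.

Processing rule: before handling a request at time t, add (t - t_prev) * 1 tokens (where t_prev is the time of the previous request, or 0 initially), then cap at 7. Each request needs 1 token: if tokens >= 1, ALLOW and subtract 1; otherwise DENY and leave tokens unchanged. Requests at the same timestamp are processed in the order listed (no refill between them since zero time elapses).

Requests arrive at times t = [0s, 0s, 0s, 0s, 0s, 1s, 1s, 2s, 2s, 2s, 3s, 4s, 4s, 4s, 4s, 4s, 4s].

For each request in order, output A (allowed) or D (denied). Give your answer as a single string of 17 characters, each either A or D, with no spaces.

Answer: AAAAAAAAADAADDDDD

Derivation:
Simulating step by step:
  req#1 t=0s: ALLOW
  req#2 t=0s: ALLOW
  req#3 t=0s: ALLOW
  req#4 t=0s: ALLOW
  req#5 t=0s: ALLOW
  req#6 t=1s: ALLOW
  req#7 t=1s: ALLOW
  req#8 t=2s: ALLOW
  req#9 t=2s: ALLOW
  req#10 t=2s: DENY
  req#11 t=3s: ALLOW
  req#12 t=4s: ALLOW
  req#13 t=4s: DENY
  req#14 t=4s: DENY
  req#15 t=4s: DENY
  req#16 t=4s: DENY
  req#17 t=4s: DENY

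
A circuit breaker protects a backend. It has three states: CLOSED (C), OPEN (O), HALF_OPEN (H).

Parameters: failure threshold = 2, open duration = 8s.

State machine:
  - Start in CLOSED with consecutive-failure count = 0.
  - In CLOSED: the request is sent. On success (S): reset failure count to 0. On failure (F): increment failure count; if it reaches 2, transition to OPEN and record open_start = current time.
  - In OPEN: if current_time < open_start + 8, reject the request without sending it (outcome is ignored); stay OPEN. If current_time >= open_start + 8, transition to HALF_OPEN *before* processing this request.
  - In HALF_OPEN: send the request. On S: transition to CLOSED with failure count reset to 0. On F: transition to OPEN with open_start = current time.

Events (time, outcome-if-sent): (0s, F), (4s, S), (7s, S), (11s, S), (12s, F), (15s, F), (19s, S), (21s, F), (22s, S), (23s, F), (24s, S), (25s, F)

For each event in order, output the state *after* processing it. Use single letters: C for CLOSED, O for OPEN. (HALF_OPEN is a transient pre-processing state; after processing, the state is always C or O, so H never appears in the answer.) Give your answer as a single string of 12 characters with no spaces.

Answer: CCCCCOOOOOOO

Derivation:
State after each event:
  event#1 t=0s outcome=F: state=CLOSED
  event#2 t=4s outcome=S: state=CLOSED
  event#3 t=7s outcome=S: state=CLOSED
  event#4 t=11s outcome=S: state=CLOSED
  event#5 t=12s outcome=F: state=CLOSED
  event#6 t=15s outcome=F: state=OPEN
  event#7 t=19s outcome=S: state=OPEN
  event#8 t=21s outcome=F: state=OPEN
  event#9 t=22s outcome=S: state=OPEN
  event#10 t=23s outcome=F: state=OPEN
  event#11 t=24s outcome=S: state=OPEN
  event#12 t=25s outcome=F: state=OPEN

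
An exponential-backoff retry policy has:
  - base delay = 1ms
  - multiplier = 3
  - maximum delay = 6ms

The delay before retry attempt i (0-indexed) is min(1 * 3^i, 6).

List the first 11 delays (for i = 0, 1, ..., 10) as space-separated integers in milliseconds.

Answer: 1 3 6 6 6 6 6 6 6 6 6

Derivation:
Computing each delay:
  i=0: min(1*3^0, 6) = 1
  i=1: min(1*3^1, 6) = 3
  i=2: min(1*3^2, 6) = 6
  i=3: min(1*3^3, 6) = 6
  i=4: min(1*3^4, 6) = 6
  i=5: min(1*3^5, 6) = 6
  i=6: min(1*3^6, 6) = 6
  i=7: min(1*3^7, 6) = 6
  i=8: min(1*3^8, 6) = 6
  i=9: min(1*3^9, 6) = 6
  i=10: min(1*3^10, 6) = 6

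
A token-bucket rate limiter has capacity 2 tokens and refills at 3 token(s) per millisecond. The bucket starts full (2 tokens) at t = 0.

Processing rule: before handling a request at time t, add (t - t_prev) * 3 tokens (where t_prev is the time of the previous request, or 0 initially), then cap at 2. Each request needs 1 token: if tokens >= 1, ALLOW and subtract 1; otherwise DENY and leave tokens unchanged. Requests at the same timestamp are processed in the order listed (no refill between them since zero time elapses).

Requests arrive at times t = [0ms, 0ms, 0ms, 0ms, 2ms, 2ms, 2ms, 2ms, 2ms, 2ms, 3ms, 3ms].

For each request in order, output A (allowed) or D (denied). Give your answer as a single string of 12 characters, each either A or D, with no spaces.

Answer: AADDAADDDDAA

Derivation:
Simulating step by step:
  req#1 t=0ms: ALLOW
  req#2 t=0ms: ALLOW
  req#3 t=0ms: DENY
  req#4 t=0ms: DENY
  req#5 t=2ms: ALLOW
  req#6 t=2ms: ALLOW
  req#7 t=2ms: DENY
  req#8 t=2ms: DENY
  req#9 t=2ms: DENY
  req#10 t=2ms: DENY
  req#11 t=3ms: ALLOW
  req#12 t=3ms: ALLOW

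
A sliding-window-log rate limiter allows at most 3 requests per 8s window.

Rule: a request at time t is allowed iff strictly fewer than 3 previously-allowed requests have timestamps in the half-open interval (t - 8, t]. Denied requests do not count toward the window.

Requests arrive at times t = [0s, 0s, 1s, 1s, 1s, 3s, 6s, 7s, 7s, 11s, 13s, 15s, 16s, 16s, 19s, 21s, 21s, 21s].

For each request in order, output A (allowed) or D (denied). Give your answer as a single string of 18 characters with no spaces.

Tracking allowed requests in the window:
  req#1 t=0s: ALLOW
  req#2 t=0s: ALLOW
  req#3 t=1s: ALLOW
  req#4 t=1s: DENY
  req#5 t=1s: DENY
  req#6 t=3s: DENY
  req#7 t=6s: DENY
  req#8 t=7s: DENY
  req#9 t=7s: DENY
  req#10 t=11s: ALLOW
  req#11 t=13s: ALLOW
  req#12 t=15s: ALLOW
  req#13 t=16s: DENY
  req#14 t=16s: DENY
  req#15 t=19s: ALLOW
  req#16 t=21s: ALLOW
  req#17 t=21s: DENY
  req#18 t=21s: DENY

Answer: AAADDDDDDAAADDAADD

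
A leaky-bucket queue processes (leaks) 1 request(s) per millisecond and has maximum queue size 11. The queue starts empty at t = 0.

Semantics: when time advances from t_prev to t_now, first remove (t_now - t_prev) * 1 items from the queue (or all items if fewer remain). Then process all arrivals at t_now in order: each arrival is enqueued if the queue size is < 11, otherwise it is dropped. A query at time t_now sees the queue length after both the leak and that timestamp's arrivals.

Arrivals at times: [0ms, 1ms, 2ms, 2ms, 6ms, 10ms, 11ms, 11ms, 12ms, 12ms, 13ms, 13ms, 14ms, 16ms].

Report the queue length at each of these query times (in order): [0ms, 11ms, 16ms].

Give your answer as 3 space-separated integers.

Queue lengths at query times:
  query t=0ms: backlog = 1
  query t=11ms: backlog = 2
  query t=16ms: backlog = 3

Answer: 1 2 3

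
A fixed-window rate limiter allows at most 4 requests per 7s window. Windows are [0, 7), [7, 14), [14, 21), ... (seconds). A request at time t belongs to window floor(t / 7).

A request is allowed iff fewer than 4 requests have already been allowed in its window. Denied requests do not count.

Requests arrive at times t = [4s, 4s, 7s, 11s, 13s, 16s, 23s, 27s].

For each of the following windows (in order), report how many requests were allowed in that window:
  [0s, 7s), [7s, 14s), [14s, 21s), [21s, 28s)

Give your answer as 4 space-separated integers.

Answer: 2 3 1 2

Derivation:
Processing requests:
  req#1 t=4s (window 0): ALLOW
  req#2 t=4s (window 0): ALLOW
  req#3 t=7s (window 1): ALLOW
  req#4 t=11s (window 1): ALLOW
  req#5 t=13s (window 1): ALLOW
  req#6 t=16s (window 2): ALLOW
  req#7 t=23s (window 3): ALLOW
  req#8 t=27s (window 3): ALLOW

Allowed counts by window: 2 3 1 2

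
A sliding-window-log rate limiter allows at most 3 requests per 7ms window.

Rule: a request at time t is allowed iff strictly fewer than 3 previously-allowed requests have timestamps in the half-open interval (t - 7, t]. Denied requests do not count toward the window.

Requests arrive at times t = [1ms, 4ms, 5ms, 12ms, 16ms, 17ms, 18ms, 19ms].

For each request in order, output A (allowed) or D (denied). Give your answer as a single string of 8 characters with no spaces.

Answer: AAAAAADA

Derivation:
Tracking allowed requests in the window:
  req#1 t=1ms: ALLOW
  req#2 t=4ms: ALLOW
  req#3 t=5ms: ALLOW
  req#4 t=12ms: ALLOW
  req#5 t=16ms: ALLOW
  req#6 t=17ms: ALLOW
  req#7 t=18ms: DENY
  req#8 t=19ms: ALLOW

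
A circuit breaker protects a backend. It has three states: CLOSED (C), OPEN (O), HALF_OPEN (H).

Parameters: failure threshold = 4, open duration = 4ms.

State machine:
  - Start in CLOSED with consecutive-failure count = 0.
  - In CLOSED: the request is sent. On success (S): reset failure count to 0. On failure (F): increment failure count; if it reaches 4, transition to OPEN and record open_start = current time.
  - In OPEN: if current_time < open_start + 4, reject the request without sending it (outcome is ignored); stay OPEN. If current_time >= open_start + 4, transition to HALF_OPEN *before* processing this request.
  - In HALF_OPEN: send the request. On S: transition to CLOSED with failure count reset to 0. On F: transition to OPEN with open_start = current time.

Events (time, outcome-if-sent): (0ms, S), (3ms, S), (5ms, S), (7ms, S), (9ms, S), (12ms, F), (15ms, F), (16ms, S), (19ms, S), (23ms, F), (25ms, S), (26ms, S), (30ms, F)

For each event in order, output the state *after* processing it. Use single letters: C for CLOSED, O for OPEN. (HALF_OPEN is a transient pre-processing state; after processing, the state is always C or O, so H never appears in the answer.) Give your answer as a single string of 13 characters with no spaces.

State after each event:
  event#1 t=0ms outcome=S: state=CLOSED
  event#2 t=3ms outcome=S: state=CLOSED
  event#3 t=5ms outcome=S: state=CLOSED
  event#4 t=7ms outcome=S: state=CLOSED
  event#5 t=9ms outcome=S: state=CLOSED
  event#6 t=12ms outcome=F: state=CLOSED
  event#7 t=15ms outcome=F: state=CLOSED
  event#8 t=16ms outcome=S: state=CLOSED
  event#9 t=19ms outcome=S: state=CLOSED
  event#10 t=23ms outcome=F: state=CLOSED
  event#11 t=25ms outcome=S: state=CLOSED
  event#12 t=26ms outcome=S: state=CLOSED
  event#13 t=30ms outcome=F: state=CLOSED

Answer: CCCCCCCCCCCCC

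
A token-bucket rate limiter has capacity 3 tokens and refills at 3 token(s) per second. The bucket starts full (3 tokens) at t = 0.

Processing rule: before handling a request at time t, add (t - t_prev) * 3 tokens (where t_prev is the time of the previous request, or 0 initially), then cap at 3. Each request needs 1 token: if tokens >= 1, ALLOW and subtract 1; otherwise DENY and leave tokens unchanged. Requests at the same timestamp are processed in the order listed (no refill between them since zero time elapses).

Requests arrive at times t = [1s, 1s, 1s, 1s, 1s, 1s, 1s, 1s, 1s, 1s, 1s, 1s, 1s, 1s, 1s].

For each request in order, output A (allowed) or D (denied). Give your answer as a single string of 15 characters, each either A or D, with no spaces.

Simulating step by step:
  req#1 t=1s: ALLOW
  req#2 t=1s: ALLOW
  req#3 t=1s: ALLOW
  req#4 t=1s: DENY
  req#5 t=1s: DENY
  req#6 t=1s: DENY
  req#7 t=1s: DENY
  req#8 t=1s: DENY
  req#9 t=1s: DENY
  req#10 t=1s: DENY
  req#11 t=1s: DENY
  req#12 t=1s: DENY
  req#13 t=1s: DENY
  req#14 t=1s: DENY
  req#15 t=1s: DENY

Answer: AAADDDDDDDDDDDD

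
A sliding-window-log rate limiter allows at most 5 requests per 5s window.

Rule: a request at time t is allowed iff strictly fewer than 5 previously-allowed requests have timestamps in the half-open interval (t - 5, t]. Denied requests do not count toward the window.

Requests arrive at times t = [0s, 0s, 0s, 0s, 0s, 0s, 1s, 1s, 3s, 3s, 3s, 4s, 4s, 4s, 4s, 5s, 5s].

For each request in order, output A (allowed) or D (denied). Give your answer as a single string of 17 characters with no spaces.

Tracking allowed requests in the window:
  req#1 t=0s: ALLOW
  req#2 t=0s: ALLOW
  req#3 t=0s: ALLOW
  req#4 t=0s: ALLOW
  req#5 t=0s: ALLOW
  req#6 t=0s: DENY
  req#7 t=1s: DENY
  req#8 t=1s: DENY
  req#9 t=3s: DENY
  req#10 t=3s: DENY
  req#11 t=3s: DENY
  req#12 t=4s: DENY
  req#13 t=4s: DENY
  req#14 t=4s: DENY
  req#15 t=4s: DENY
  req#16 t=5s: ALLOW
  req#17 t=5s: ALLOW

Answer: AAAAADDDDDDDDDDAA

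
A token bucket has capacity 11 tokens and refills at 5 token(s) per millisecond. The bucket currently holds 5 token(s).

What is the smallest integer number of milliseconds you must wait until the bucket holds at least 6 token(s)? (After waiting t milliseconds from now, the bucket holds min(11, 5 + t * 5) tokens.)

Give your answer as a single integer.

Answer: 1

Derivation:
Need 5 + t * 5 >= 6, so t >= 1/5.
Smallest integer t = ceil(1/5) = 1.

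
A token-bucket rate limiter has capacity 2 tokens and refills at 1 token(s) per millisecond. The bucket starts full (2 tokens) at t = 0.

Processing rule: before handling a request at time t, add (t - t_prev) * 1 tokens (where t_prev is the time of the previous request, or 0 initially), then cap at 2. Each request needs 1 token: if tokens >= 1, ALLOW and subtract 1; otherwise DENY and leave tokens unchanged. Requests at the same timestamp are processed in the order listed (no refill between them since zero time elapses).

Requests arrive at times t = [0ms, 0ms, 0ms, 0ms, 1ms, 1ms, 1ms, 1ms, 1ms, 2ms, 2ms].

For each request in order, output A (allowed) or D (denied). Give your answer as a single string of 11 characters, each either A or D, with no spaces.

Simulating step by step:
  req#1 t=0ms: ALLOW
  req#2 t=0ms: ALLOW
  req#3 t=0ms: DENY
  req#4 t=0ms: DENY
  req#5 t=1ms: ALLOW
  req#6 t=1ms: DENY
  req#7 t=1ms: DENY
  req#8 t=1ms: DENY
  req#9 t=1ms: DENY
  req#10 t=2ms: ALLOW
  req#11 t=2ms: DENY

Answer: AADDADDDDAD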